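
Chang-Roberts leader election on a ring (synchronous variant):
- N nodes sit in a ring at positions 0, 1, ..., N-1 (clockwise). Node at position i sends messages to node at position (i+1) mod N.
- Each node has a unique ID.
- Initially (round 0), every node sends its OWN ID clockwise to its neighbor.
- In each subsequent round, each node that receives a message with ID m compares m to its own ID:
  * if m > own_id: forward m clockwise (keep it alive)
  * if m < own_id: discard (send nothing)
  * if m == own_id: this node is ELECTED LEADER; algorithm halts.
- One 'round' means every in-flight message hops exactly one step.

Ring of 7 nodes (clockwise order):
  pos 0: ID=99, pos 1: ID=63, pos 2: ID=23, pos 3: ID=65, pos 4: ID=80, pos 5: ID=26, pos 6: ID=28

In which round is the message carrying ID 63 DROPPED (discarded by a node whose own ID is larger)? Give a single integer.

Round 1: pos1(id63) recv 99: fwd; pos2(id23) recv 63: fwd; pos3(id65) recv 23: drop; pos4(id80) recv 65: drop; pos5(id26) recv 80: fwd; pos6(id28) recv 26: drop; pos0(id99) recv 28: drop
Round 2: pos2(id23) recv 99: fwd; pos3(id65) recv 63: drop; pos6(id28) recv 80: fwd
Round 3: pos3(id65) recv 99: fwd; pos0(id99) recv 80: drop
Round 4: pos4(id80) recv 99: fwd
Round 5: pos5(id26) recv 99: fwd
Round 6: pos6(id28) recv 99: fwd
Round 7: pos0(id99) recv 99: ELECTED
Message ID 63 originates at pos 1; dropped at pos 3 in round 2

Answer: 2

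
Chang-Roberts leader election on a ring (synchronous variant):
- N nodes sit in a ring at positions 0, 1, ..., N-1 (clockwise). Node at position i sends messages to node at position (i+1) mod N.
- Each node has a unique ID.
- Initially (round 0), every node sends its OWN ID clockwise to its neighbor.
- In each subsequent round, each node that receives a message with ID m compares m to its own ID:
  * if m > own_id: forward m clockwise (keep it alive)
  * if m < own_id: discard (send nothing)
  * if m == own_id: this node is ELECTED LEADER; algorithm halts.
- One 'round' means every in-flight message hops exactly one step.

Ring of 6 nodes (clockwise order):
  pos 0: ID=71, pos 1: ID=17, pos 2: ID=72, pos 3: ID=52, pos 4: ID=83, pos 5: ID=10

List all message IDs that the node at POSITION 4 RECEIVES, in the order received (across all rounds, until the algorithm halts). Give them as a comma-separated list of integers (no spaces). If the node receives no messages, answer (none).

Round 1: pos1(id17) recv 71: fwd; pos2(id72) recv 17: drop; pos3(id52) recv 72: fwd; pos4(id83) recv 52: drop; pos5(id10) recv 83: fwd; pos0(id71) recv 10: drop
Round 2: pos2(id72) recv 71: drop; pos4(id83) recv 72: drop; pos0(id71) recv 83: fwd
Round 3: pos1(id17) recv 83: fwd
Round 4: pos2(id72) recv 83: fwd
Round 5: pos3(id52) recv 83: fwd
Round 6: pos4(id83) recv 83: ELECTED

Answer: 52,72,83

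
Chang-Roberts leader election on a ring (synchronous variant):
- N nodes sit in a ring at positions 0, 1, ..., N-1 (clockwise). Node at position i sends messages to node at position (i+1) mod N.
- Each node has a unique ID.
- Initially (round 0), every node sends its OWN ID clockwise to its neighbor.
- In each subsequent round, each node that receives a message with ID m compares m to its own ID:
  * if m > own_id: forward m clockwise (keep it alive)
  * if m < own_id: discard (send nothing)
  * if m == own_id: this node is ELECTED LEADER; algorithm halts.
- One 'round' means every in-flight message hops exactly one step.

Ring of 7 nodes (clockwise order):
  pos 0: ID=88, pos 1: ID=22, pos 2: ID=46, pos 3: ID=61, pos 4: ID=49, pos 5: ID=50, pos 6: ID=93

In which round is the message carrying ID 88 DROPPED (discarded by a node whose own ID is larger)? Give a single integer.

Round 1: pos1(id22) recv 88: fwd; pos2(id46) recv 22: drop; pos3(id61) recv 46: drop; pos4(id49) recv 61: fwd; pos5(id50) recv 49: drop; pos6(id93) recv 50: drop; pos0(id88) recv 93: fwd
Round 2: pos2(id46) recv 88: fwd; pos5(id50) recv 61: fwd; pos1(id22) recv 93: fwd
Round 3: pos3(id61) recv 88: fwd; pos6(id93) recv 61: drop; pos2(id46) recv 93: fwd
Round 4: pos4(id49) recv 88: fwd; pos3(id61) recv 93: fwd
Round 5: pos5(id50) recv 88: fwd; pos4(id49) recv 93: fwd
Round 6: pos6(id93) recv 88: drop; pos5(id50) recv 93: fwd
Round 7: pos6(id93) recv 93: ELECTED
Message ID 88 originates at pos 0; dropped at pos 6 in round 6

Answer: 6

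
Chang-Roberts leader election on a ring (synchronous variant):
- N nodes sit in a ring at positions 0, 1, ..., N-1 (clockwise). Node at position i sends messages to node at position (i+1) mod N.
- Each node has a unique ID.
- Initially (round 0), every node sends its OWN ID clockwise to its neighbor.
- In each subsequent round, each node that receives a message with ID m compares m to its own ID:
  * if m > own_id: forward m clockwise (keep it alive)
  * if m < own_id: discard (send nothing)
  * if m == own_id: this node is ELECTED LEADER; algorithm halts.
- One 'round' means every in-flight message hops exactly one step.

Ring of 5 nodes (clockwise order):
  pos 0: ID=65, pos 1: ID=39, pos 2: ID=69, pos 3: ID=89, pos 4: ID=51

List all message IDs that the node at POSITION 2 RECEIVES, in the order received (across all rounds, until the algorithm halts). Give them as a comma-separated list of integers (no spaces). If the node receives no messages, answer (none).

Answer: 39,65,89

Derivation:
Round 1: pos1(id39) recv 65: fwd; pos2(id69) recv 39: drop; pos3(id89) recv 69: drop; pos4(id51) recv 89: fwd; pos0(id65) recv 51: drop
Round 2: pos2(id69) recv 65: drop; pos0(id65) recv 89: fwd
Round 3: pos1(id39) recv 89: fwd
Round 4: pos2(id69) recv 89: fwd
Round 5: pos3(id89) recv 89: ELECTED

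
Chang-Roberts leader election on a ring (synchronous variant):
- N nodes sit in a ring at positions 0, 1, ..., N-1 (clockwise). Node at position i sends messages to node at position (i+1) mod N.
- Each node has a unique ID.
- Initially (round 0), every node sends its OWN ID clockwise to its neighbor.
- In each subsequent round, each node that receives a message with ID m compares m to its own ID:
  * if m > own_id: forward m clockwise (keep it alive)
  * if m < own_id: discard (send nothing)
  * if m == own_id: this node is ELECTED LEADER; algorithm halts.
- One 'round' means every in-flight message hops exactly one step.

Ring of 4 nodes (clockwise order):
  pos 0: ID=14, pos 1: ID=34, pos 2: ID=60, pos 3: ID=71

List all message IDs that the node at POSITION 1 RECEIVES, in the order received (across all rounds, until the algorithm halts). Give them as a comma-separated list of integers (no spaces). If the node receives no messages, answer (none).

Round 1: pos1(id34) recv 14: drop; pos2(id60) recv 34: drop; pos3(id71) recv 60: drop; pos0(id14) recv 71: fwd
Round 2: pos1(id34) recv 71: fwd
Round 3: pos2(id60) recv 71: fwd
Round 4: pos3(id71) recv 71: ELECTED

Answer: 14,71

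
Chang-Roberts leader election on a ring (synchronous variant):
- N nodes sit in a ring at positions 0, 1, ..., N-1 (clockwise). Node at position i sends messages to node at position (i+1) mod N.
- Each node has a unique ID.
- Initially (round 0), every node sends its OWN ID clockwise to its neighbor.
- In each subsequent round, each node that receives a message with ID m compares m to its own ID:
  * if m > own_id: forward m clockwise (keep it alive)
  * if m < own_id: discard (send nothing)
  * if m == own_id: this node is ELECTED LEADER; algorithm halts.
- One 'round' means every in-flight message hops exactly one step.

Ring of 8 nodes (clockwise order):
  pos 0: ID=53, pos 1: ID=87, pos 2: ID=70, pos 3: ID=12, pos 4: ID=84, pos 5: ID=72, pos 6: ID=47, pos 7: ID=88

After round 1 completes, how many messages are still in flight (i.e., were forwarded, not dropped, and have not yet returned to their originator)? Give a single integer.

Answer: 5

Derivation:
Round 1: pos1(id87) recv 53: drop; pos2(id70) recv 87: fwd; pos3(id12) recv 70: fwd; pos4(id84) recv 12: drop; pos5(id72) recv 84: fwd; pos6(id47) recv 72: fwd; pos7(id88) recv 47: drop; pos0(id53) recv 88: fwd
After round 1: 5 messages still in flight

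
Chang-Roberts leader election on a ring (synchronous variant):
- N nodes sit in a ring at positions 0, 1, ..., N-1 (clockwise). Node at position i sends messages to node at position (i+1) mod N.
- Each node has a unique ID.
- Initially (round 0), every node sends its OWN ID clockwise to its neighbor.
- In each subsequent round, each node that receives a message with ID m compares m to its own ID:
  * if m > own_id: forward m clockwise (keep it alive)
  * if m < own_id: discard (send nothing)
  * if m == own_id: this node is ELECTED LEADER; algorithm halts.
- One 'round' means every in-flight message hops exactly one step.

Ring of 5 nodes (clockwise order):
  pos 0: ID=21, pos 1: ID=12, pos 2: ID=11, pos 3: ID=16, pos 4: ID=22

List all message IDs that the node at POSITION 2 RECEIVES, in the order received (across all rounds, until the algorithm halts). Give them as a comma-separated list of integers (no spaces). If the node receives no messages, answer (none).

Round 1: pos1(id12) recv 21: fwd; pos2(id11) recv 12: fwd; pos3(id16) recv 11: drop; pos4(id22) recv 16: drop; pos0(id21) recv 22: fwd
Round 2: pos2(id11) recv 21: fwd; pos3(id16) recv 12: drop; pos1(id12) recv 22: fwd
Round 3: pos3(id16) recv 21: fwd; pos2(id11) recv 22: fwd
Round 4: pos4(id22) recv 21: drop; pos3(id16) recv 22: fwd
Round 5: pos4(id22) recv 22: ELECTED

Answer: 12,21,22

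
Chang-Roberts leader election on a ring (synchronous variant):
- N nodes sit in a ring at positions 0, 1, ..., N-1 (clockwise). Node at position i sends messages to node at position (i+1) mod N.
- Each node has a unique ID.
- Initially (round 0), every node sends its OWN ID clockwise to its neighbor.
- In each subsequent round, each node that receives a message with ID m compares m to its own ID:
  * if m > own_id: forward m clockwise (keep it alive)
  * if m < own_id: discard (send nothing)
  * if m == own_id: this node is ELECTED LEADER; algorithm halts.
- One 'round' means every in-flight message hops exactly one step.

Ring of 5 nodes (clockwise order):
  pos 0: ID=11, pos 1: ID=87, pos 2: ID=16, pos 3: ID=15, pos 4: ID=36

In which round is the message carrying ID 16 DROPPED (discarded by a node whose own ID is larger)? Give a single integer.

Round 1: pos1(id87) recv 11: drop; pos2(id16) recv 87: fwd; pos3(id15) recv 16: fwd; pos4(id36) recv 15: drop; pos0(id11) recv 36: fwd
Round 2: pos3(id15) recv 87: fwd; pos4(id36) recv 16: drop; pos1(id87) recv 36: drop
Round 3: pos4(id36) recv 87: fwd
Round 4: pos0(id11) recv 87: fwd
Round 5: pos1(id87) recv 87: ELECTED
Message ID 16 originates at pos 2; dropped at pos 4 in round 2

Answer: 2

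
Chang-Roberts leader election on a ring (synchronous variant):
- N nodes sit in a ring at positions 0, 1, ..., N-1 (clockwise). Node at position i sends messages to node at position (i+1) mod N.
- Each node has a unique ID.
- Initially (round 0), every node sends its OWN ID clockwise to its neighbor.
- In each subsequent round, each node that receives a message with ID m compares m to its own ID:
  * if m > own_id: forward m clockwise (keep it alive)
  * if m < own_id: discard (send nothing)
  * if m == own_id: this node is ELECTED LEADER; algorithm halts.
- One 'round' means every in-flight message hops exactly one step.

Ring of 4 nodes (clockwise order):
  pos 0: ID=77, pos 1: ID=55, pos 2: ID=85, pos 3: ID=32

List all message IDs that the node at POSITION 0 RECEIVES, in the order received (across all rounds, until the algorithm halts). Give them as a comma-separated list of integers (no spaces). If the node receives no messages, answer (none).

Answer: 32,85

Derivation:
Round 1: pos1(id55) recv 77: fwd; pos2(id85) recv 55: drop; pos3(id32) recv 85: fwd; pos0(id77) recv 32: drop
Round 2: pos2(id85) recv 77: drop; pos0(id77) recv 85: fwd
Round 3: pos1(id55) recv 85: fwd
Round 4: pos2(id85) recv 85: ELECTED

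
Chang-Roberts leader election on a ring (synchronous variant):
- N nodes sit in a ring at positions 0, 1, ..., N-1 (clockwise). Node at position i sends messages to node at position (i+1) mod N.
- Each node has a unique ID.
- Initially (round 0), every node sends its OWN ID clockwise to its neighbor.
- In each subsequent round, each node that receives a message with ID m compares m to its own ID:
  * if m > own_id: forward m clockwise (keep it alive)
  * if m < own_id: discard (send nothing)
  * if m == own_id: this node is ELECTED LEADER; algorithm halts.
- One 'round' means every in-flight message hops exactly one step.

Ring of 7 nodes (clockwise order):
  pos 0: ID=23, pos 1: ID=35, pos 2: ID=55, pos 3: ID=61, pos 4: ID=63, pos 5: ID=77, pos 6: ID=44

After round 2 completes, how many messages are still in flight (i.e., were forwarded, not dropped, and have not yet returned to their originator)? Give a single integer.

Round 1: pos1(id35) recv 23: drop; pos2(id55) recv 35: drop; pos3(id61) recv 55: drop; pos4(id63) recv 61: drop; pos5(id77) recv 63: drop; pos6(id44) recv 77: fwd; pos0(id23) recv 44: fwd
Round 2: pos0(id23) recv 77: fwd; pos1(id35) recv 44: fwd
After round 2: 2 messages still in flight

Answer: 2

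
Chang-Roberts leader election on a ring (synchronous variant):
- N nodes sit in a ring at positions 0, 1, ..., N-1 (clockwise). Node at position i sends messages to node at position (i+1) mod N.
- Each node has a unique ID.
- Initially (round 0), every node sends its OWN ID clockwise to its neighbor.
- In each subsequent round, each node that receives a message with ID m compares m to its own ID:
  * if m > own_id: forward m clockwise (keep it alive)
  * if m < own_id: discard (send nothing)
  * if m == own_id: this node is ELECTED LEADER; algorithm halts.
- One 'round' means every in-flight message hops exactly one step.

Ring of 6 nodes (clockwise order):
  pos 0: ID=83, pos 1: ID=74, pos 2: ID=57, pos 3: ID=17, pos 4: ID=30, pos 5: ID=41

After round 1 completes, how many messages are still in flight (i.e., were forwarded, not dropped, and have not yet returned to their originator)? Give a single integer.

Answer: 3

Derivation:
Round 1: pos1(id74) recv 83: fwd; pos2(id57) recv 74: fwd; pos3(id17) recv 57: fwd; pos4(id30) recv 17: drop; pos5(id41) recv 30: drop; pos0(id83) recv 41: drop
After round 1: 3 messages still in flight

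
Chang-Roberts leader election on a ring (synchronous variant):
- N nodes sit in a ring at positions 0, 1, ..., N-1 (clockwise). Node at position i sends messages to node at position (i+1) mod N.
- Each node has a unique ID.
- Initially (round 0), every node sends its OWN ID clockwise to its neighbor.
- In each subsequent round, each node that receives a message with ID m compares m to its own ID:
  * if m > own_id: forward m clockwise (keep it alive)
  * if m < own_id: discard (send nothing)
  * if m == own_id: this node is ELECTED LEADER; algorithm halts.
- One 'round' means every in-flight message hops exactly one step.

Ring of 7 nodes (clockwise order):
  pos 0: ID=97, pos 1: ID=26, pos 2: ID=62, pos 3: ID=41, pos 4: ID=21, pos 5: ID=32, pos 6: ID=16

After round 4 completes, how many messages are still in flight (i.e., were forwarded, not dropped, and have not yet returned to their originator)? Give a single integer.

Answer: 2

Derivation:
Round 1: pos1(id26) recv 97: fwd; pos2(id62) recv 26: drop; pos3(id41) recv 62: fwd; pos4(id21) recv 41: fwd; pos5(id32) recv 21: drop; pos6(id16) recv 32: fwd; pos0(id97) recv 16: drop
Round 2: pos2(id62) recv 97: fwd; pos4(id21) recv 62: fwd; pos5(id32) recv 41: fwd; pos0(id97) recv 32: drop
Round 3: pos3(id41) recv 97: fwd; pos5(id32) recv 62: fwd; pos6(id16) recv 41: fwd
Round 4: pos4(id21) recv 97: fwd; pos6(id16) recv 62: fwd; pos0(id97) recv 41: drop
After round 4: 2 messages still in flight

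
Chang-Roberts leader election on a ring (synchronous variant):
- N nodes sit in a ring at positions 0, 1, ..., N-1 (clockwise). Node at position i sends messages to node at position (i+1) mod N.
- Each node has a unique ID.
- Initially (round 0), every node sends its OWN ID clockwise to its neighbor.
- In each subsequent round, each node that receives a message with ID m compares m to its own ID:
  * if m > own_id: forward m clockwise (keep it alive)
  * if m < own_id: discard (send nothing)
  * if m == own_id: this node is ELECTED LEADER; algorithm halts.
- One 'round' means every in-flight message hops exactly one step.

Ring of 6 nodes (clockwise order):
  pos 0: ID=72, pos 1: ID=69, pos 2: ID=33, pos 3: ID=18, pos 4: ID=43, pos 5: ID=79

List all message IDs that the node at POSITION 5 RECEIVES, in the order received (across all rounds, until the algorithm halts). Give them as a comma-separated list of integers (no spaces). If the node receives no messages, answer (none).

Answer: 43,69,72,79

Derivation:
Round 1: pos1(id69) recv 72: fwd; pos2(id33) recv 69: fwd; pos3(id18) recv 33: fwd; pos4(id43) recv 18: drop; pos5(id79) recv 43: drop; pos0(id72) recv 79: fwd
Round 2: pos2(id33) recv 72: fwd; pos3(id18) recv 69: fwd; pos4(id43) recv 33: drop; pos1(id69) recv 79: fwd
Round 3: pos3(id18) recv 72: fwd; pos4(id43) recv 69: fwd; pos2(id33) recv 79: fwd
Round 4: pos4(id43) recv 72: fwd; pos5(id79) recv 69: drop; pos3(id18) recv 79: fwd
Round 5: pos5(id79) recv 72: drop; pos4(id43) recv 79: fwd
Round 6: pos5(id79) recv 79: ELECTED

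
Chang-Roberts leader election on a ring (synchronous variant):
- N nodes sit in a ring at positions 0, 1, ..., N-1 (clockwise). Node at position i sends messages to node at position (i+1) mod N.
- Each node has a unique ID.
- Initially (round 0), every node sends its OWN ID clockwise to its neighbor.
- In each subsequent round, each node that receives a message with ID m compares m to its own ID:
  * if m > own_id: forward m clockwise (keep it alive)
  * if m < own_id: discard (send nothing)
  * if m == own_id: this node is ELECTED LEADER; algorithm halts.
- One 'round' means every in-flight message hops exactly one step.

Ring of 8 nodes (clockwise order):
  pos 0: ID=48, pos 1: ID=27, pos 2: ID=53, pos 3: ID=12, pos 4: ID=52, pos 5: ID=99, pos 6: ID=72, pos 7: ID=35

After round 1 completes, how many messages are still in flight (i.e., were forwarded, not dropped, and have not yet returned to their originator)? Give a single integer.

Answer: 4

Derivation:
Round 1: pos1(id27) recv 48: fwd; pos2(id53) recv 27: drop; pos3(id12) recv 53: fwd; pos4(id52) recv 12: drop; pos5(id99) recv 52: drop; pos6(id72) recv 99: fwd; pos7(id35) recv 72: fwd; pos0(id48) recv 35: drop
After round 1: 4 messages still in flight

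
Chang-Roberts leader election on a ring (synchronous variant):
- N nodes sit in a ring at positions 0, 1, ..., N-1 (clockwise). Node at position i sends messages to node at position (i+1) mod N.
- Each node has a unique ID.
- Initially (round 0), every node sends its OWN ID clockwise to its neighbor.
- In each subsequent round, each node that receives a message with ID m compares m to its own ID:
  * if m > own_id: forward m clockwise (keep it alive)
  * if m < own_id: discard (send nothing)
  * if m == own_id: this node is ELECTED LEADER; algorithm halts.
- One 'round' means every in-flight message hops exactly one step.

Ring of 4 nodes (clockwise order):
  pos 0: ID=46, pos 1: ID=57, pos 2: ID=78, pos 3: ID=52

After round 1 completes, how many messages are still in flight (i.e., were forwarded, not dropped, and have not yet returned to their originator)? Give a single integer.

Round 1: pos1(id57) recv 46: drop; pos2(id78) recv 57: drop; pos3(id52) recv 78: fwd; pos0(id46) recv 52: fwd
After round 1: 2 messages still in flight

Answer: 2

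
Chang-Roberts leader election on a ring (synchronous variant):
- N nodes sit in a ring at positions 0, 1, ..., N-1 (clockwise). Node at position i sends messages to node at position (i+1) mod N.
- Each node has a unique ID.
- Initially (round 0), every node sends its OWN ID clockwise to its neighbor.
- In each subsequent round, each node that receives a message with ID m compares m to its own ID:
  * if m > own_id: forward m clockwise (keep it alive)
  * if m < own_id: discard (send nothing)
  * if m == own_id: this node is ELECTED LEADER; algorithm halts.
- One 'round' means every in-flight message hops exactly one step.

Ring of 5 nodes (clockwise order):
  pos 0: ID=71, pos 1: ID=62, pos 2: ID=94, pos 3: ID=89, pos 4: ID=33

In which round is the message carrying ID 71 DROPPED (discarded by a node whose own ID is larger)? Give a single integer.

Round 1: pos1(id62) recv 71: fwd; pos2(id94) recv 62: drop; pos3(id89) recv 94: fwd; pos4(id33) recv 89: fwd; pos0(id71) recv 33: drop
Round 2: pos2(id94) recv 71: drop; pos4(id33) recv 94: fwd; pos0(id71) recv 89: fwd
Round 3: pos0(id71) recv 94: fwd; pos1(id62) recv 89: fwd
Round 4: pos1(id62) recv 94: fwd; pos2(id94) recv 89: drop
Round 5: pos2(id94) recv 94: ELECTED
Message ID 71 originates at pos 0; dropped at pos 2 in round 2

Answer: 2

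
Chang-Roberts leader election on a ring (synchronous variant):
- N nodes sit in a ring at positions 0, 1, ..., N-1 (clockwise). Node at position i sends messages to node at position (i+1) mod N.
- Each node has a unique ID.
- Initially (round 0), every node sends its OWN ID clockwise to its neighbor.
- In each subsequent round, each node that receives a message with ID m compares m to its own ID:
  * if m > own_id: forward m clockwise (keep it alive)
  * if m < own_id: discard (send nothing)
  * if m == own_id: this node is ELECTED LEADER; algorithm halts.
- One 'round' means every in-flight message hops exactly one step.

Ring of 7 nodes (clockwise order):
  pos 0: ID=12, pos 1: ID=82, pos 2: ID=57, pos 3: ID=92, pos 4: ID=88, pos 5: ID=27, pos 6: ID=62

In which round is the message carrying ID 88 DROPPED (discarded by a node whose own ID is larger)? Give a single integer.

Round 1: pos1(id82) recv 12: drop; pos2(id57) recv 82: fwd; pos3(id92) recv 57: drop; pos4(id88) recv 92: fwd; pos5(id27) recv 88: fwd; pos6(id62) recv 27: drop; pos0(id12) recv 62: fwd
Round 2: pos3(id92) recv 82: drop; pos5(id27) recv 92: fwd; pos6(id62) recv 88: fwd; pos1(id82) recv 62: drop
Round 3: pos6(id62) recv 92: fwd; pos0(id12) recv 88: fwd
Round 4: pos0(id12) recv 92: fwd; pos1(id82) recv 88: fwd
Round 5: pos1(id82) recv 92: fwd; pos2(id57) recv 88: fwd
Round 6: pos2(id57) recv 92: fwd; pos3(id92) recv 88: drop
Round 7: pos3(id92) recv 92: ELECTED
Message ID 88 originates at pos 4; dropped at pos 3 in round 6

Answer: 6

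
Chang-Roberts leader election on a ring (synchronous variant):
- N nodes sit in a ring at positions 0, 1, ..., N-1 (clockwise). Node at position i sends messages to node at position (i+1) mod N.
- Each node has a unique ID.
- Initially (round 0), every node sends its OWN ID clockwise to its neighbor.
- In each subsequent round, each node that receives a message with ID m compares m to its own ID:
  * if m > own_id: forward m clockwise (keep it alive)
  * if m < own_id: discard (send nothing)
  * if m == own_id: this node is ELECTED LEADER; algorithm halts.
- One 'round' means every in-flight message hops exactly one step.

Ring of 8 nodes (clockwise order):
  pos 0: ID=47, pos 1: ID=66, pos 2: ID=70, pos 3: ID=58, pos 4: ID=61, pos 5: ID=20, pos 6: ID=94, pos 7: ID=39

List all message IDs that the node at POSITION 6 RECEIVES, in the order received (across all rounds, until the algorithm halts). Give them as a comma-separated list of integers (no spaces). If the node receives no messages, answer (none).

Round 1: pos1(id66) recv 47: drop; pos2(id70) recv 66: drop; pos3(id58) recv 70: fwd; pos4(id61) recv 58: drop; pos5(id20) recv 61: fwd; pos6(id94) recv 20: drop; pos7(id39) recv 94: fwd; pos0(id47) recv 39: drop
Round 2: pos4(id61) recv 70: fwd; pos6(id94) recv 61: drop; pos0(id47) recv 94: fwd
Round 3: pos5(id20) recv 70: fwd; pos1(id66) recv 94: fwd
Round 4: pos6(id94) recv 70: drop; pos2(id70) recv 94: fwd
Round 5: pos3(id58) recv 94: fwd
Round 6: pos4(id61) recv 94: fwd
Round 7: pos5(id20) recv 94: fwd
Round 8: pos6(id94) recv 94: ELECTED

Answer: 20,61,70,94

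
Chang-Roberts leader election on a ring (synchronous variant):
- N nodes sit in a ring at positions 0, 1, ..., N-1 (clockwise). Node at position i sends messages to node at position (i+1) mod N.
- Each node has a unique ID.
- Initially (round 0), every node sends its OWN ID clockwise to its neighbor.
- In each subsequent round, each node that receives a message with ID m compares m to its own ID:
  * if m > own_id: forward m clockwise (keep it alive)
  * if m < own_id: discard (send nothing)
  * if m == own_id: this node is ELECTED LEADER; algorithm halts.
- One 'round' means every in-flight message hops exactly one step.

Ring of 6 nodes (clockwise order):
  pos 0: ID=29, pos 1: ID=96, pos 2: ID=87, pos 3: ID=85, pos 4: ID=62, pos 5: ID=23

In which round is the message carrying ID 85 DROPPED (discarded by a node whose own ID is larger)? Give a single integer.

Round 1: pos1(id96) recv 29: drop; pos2(id87) recv 96: fwd; pos3(id85) recv 87: fwd; pos4(id62) recv 85: fwd; pos5(id23) recv 62: fwd; pos0(id29) recv 23: drop
Round 2: pos3(id85) recv 96: fwd; pos4(id62) recv 87: fwd; pos5(id23) recv 85: fwd; pos0(id29) recv 62: fwd
Round 3: pos4(id62) recv 96: fwd; pos5(id23) recv 87: fwd; pos0(id29) recv 85: fwd; pos1(id96) recv 62: drop
Round 4: pos5(id23) recv 96: fwd; pos0(id29) recv 87: fwd; pos1(id96) recv 85: drop
Round 5: pos0(id29) recv 96: fwd; pos1(id96) recv 87: drop
Round 6: pos1(id96) recv 96: ELECTED
Message ID 85 originates at pos 3; dropped at pos 1 in round 4

Answer: 4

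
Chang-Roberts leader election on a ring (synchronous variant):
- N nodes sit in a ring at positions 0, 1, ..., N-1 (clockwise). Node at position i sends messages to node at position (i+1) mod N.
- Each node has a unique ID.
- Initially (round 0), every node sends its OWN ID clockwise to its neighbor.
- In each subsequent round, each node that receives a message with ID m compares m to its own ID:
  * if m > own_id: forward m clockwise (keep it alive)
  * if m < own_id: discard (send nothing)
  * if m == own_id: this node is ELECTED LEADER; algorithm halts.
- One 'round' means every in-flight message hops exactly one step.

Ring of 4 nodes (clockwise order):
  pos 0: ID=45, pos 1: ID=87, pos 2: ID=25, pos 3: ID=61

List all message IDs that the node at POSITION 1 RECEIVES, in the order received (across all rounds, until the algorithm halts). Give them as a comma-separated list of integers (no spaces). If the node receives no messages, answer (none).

Answer: 45,61,87

Derivation:
Round 1: pos1(id87) recv 45: drop; pos2(id25) recv 87: fwd; pos3(id61) recv 25: drop; pos0(id45) recv 61: fwd
Round 2: pos3(id61) recv 87: fwd; pos1(id87) recv 61: drop
Round 3: pos0(id45) recv 87: fwd
Round 4: pos1(id87) recv 87: ELECTED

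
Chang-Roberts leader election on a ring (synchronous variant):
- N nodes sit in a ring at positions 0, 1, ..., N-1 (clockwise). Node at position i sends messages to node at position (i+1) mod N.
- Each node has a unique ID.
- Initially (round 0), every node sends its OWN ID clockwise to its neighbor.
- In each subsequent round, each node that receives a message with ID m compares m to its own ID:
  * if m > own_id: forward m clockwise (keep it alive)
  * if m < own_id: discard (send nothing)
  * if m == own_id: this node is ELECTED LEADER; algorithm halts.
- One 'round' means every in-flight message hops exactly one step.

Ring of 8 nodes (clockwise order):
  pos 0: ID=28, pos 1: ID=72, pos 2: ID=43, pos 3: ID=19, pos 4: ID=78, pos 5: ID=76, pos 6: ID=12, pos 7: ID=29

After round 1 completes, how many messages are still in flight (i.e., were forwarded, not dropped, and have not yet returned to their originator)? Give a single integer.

Answer: 5

Derivation:
Round 1: pos1(id72) recv 28: drop; pos2(id43) recv 72: fwd; pos3(id19) recv 43: fwd; pos4(id78) recv 19: drop; pos5(id76) recv 78: fwd; pos6(id12) recv 76: fwd; pos7(id29) recv 12: drop; pos0(id28) recv 29: fwd
After round 1: 5 messages still in flight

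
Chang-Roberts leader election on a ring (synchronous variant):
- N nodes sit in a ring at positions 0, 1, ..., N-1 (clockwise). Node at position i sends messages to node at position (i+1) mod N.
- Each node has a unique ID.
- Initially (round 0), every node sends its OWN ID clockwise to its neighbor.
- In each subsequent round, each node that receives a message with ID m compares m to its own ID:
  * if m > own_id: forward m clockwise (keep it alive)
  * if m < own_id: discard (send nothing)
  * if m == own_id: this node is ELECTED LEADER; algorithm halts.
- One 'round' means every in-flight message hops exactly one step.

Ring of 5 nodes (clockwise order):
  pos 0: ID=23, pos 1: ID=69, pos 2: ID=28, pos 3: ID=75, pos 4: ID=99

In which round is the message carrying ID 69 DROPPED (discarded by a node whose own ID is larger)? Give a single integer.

Answer: 2

Derivation:
Round 1: pos1(id69) recv 23: drop; pos2(id28) recv 69: fwd; pos3(id75) recv 28: drop; pos4(id99) recv 75: drop; pos0(id23) recv 99: fwd
Round 2: pos3(id75) recv 69: drop; pos1(id69) recv 99: fwd
Round 3: pos2(id28) recv 99: fwd
Round 4: pos3(id75) recv 99: fwd
Round 5: pos4(id99) recv 99: ELECTED
Message ID 69 originates at pos 1; dropped at pos 3 in round 2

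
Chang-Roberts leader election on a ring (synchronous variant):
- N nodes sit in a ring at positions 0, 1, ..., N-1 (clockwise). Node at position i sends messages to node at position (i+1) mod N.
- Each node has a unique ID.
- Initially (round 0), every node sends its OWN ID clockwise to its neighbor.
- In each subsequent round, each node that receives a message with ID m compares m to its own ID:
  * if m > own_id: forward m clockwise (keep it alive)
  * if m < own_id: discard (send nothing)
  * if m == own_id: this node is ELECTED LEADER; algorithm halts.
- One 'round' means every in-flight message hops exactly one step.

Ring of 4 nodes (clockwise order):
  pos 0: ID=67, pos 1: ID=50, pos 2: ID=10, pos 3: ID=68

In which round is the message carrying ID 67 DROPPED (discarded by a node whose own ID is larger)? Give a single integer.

Round 1: pos1(id50) recv 67: fwd; pos2(id10) recv 50: fwd; pos3(id68) recv 10: drop; pos0(id67) recv 68: fwd
Round 2: pos2(id10) recv 67: fwd; pos3(id68) recv 50: drop; pos1(id50) recv 68: fwd
Round 3: pos3(id68) recv 67: drop; pos2(id10) recv 68: fwd
Round 4: pos3(id68) recv 68: ELECTED
Message ID 67 originates at pos 0; dropped at pos 3 in round 3

Answer: 3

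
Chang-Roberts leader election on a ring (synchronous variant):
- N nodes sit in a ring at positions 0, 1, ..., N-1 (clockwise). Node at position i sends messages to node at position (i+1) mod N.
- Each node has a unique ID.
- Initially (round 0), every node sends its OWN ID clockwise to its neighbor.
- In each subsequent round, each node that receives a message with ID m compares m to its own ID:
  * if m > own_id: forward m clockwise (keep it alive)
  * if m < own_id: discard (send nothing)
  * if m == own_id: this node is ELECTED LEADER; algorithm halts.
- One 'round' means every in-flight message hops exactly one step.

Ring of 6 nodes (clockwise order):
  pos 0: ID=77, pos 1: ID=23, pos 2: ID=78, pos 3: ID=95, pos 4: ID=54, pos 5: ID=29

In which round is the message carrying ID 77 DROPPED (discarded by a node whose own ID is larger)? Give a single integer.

Answer: 2

Derivation:
Round 1: pos1(id23) recv 77: fwd; pos2(id78) recv 23: drop; pos3(id95) recv 78: drop; pos4(id54) recv 95: fwd; pos5(id29) recv 54: fwd; pos0(id77) recv 29: drop
Round 2: pos2(id78) recv 77: drop; pos5(id29) recv 95: fwd; pos0(id77) recv 54: drop
Round 3: pos0(id77) recv 95: fwd
Round 4: pos1(id23) recv 95: fwd
Round 5: pos2(id78) recv 95: fwd
Round 6: pos3(id95) recv 95: ELECTED
Message ID 77 originates at pos 0; dropped at pos 2 in round 2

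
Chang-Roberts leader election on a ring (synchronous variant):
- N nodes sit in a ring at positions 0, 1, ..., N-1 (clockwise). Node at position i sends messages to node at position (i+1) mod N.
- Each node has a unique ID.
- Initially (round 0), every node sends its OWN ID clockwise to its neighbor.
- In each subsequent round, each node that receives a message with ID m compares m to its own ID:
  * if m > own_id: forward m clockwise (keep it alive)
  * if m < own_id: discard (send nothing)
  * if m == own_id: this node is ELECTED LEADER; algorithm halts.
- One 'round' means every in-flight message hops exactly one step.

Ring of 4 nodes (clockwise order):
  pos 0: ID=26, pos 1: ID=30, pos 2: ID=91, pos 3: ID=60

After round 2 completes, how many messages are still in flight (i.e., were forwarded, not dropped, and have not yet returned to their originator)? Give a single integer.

Answer: 2

Derivation:
Round 1: pos1(id30) recv 26: drop; pos2(id91) recv 30: drop; pos3(id60) recv 91: fwd; pos0(id26) recv 60: fwd
Round 2: pos0(id26) recv 91: fwd; pos1(id30) recv 60: fwd
After round 2: 2 messages still in flight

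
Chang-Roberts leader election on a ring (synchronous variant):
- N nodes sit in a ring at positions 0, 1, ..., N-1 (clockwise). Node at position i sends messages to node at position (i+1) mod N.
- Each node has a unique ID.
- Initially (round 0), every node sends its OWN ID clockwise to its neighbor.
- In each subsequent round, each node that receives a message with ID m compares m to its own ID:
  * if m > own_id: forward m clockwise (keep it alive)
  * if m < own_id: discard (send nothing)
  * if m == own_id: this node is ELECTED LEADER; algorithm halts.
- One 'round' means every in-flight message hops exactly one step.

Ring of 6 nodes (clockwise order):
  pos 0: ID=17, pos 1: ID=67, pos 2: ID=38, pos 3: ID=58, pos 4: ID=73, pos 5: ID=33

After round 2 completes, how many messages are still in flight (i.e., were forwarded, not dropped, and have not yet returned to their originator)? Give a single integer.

Round 1: pos1(id67) recv 17: drop; pos2(id38) recv 67: fwd; pos3(id58) recv 38: drop; pos4(id73) recv 58: drop; pos5(id33) recv 73: fwd; pos0(id17) recv 33: fwd
Round 2: pos3(id58) recv 67: fwd; pos0(id17) recv 73: fwd; pos1(id67) recv 33: drop
After round 2: 2 messages still in flight

Answer: 2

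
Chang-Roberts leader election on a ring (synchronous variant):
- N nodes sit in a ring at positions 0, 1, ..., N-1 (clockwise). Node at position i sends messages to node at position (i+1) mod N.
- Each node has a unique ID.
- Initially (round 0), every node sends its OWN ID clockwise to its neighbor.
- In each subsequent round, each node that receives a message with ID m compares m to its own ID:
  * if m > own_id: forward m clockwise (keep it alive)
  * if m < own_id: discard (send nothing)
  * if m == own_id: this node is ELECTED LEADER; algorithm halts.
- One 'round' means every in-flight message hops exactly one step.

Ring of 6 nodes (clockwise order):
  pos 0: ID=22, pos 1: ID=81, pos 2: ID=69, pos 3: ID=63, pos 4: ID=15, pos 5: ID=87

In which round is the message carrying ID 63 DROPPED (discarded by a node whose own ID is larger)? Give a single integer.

Answer: 2

Derivation:
Round 1: pos1(id81) recv 22: drop; pos2(id69) recv 81: fwd; pos3(id63) recv 69: fwd; pos4(id15) recv 63: fwd; pos5(id87) recv 15: drop; pos0(id22) recv 87: fwd
Round 2: pos3(id63) recv 81: fwd; pos4(id15) recv 69: fwd; pos5(id87) recv 63: drop; pos1(id81) recv 87: fwd
Round 3: pos4(id15) recv 81: fwd; pos5(id87) recv 69: drop; pos2(id69) recv 87: fwd
Round 4: pos5(id87) recv 81: drop; pos3(id63) recv 87: fwd
Round 5: pos4(id15) recv 87: fwd
Round 6: pos5(id87) recv 87: ELECTED
Message ID 63 originates at pos 3; dropped at pos 5 in round 2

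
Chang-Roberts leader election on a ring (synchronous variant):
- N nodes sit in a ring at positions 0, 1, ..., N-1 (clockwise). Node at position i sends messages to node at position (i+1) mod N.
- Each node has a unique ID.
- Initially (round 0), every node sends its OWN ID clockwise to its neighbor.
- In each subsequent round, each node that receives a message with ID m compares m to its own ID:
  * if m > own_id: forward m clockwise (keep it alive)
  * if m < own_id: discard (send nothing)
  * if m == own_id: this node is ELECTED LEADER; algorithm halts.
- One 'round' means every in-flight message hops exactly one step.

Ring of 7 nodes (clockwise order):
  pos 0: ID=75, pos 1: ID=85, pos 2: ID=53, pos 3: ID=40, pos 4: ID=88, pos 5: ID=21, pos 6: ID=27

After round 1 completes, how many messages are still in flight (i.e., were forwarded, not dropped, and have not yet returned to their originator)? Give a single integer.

Round 1: pos1(id85) recv 75: drop; pos2(id53) recv 85: fwd; pos3(id40) recv 53: fwd; pos4(id88) recv 40: drop; pos5(id21) recv 88: fwd; pos6(id27) recv 21: drop; pos0(id75) recv 27: drop
After round 1: 3 messages still in flight

Answer: 3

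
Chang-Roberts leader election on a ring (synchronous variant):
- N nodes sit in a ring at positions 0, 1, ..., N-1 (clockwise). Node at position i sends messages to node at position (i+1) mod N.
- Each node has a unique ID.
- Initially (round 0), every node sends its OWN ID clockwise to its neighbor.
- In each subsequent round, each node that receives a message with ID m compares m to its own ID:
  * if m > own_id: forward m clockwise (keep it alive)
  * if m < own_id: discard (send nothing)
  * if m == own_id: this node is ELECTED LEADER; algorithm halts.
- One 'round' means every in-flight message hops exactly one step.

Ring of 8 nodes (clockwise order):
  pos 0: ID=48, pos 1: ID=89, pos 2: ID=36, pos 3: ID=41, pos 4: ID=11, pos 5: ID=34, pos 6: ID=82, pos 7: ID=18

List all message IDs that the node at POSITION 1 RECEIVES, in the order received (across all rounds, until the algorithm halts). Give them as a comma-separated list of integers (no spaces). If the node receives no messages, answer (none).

Answer: 48,82,89

Derivation:
Round 1: pos1(id89) recv 48: drop; pos2(id36) recv 89: fwd; pos3(id41) recv 36: drop; pos4(id11) recv 41: fwd; pos5(id34) recv 11: drop; pos6(id82) recv 34: drop; pos7(id18) recv 82: fwd; pos0(id48) recv 18: drop
Round 2: pos3(id41) recv 89: fwd; pos5(id34) recv 41: fwd; pos0(id48) recv 82: fwd
Round 3: pos4(id11) recv 89: fwd; pos6(id82) recv 41: drop; pos1(id89) recv 82: drop
Round 4: pos5(id34) recv 89: fwd
Round 5: pos6(id82) recv 89: fwd
Round 6: pos7(id18) recv 89: fwd
Round 7: pos0(id48) recv 89: fwd
Round 8: pos1(id89) recv 89: ELECTED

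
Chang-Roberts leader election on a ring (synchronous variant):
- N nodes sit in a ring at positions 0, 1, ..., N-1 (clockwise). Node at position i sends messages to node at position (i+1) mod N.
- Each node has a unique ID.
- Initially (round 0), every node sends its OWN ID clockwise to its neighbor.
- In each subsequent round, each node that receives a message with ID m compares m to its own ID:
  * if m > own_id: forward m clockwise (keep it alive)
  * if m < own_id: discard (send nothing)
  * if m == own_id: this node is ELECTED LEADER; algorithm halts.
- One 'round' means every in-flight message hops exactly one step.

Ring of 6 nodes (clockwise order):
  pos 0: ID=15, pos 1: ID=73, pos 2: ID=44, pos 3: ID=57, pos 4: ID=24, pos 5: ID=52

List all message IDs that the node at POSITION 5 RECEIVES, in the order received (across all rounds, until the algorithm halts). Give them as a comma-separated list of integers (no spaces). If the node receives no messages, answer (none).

Answer: 24,57,73

Derivation:
Round 1: pos1(id73) recv 15: drop; pos2(id44) recv 73: fwd; pos3(id57) recv 44: drop; pos4(id24) recv 57: fwd; pos5(id52) recv 24: drop; pos0(id15) recv 52: fwd
Round 2: pos3(id57) recv 73: fwd; pos5(id52) recv 57: fwd; pos1(id73) recv 52: drop
Round 3: pos4(id24) recv 73: fwd; pos0(id15) recv 57: fwd
Round 4: pos5(id52) recv 73: fwd; pos1(id73) recv 57: drop
Round 5: pos0(id15) recv 73: fwd
Round 6: pos1(id73) recv 73: ELECTED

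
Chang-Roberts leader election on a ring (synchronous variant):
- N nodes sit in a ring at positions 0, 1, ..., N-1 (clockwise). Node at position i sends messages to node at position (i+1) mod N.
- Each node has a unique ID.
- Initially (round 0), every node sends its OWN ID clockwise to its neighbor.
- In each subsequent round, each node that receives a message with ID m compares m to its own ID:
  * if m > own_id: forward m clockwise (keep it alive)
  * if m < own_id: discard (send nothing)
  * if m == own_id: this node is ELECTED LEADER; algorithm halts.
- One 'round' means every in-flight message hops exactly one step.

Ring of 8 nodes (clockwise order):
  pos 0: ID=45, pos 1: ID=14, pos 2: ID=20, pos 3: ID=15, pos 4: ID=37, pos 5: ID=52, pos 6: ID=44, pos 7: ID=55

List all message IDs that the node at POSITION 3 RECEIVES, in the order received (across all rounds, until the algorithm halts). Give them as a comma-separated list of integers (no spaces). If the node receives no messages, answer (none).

Answer: 20,45,55

Derivation:
Round 1: pos1(id14) recv 45: fwd; pos2(id20) recv 14: drop; pos3(id15) recv 20: fwd; pos4(id37) recv 15: drop; pos5(id52) recv 37: drop; pos6(id44) recv 52: fwd; pos7(id55) recv 44: drop; pos0(id45) recv 55: fwd
Round 2: pos2(id20) recv 45: fwd; pos4(id37) recv 20: drop; pos7(id55) recv 52: drop; pos1(id14) recv 55: fwd
Round 3: pos3(id15) recv 45: fwd; pos2(id20) recv 55: fwd
Round 4: pos4(id37) recv 45: fwd; pos3(id15) recv 55: fwd
Round 5: pos5(id52) recv 45: drop; pos4(id37) recv 55: fwd
Round 6: pos5(id52) recv 55: fwd
Round 7: pos6(id44) recv 55: fwd
Round 8: pos7(id55) recv 55: ELECTED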